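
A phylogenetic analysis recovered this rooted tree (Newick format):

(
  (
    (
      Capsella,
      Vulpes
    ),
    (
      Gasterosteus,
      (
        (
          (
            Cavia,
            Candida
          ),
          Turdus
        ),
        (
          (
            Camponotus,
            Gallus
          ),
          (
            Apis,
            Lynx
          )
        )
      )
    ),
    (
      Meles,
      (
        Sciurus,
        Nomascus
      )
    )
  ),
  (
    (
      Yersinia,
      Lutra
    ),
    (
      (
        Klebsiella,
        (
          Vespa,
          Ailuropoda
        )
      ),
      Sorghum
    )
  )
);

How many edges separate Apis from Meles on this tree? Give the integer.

7

The MRCA of Apis and Meles is the node subtending ((Capsella,Vulpes),(Gasterosteus,(((Cavia,Candida),Turdus),((Camponotus,Gallus),(Apis,Lynx)))),(Meles,(Sciurus,Nomascus))).
From Apis up to that node: 5 branches. From Meles up to the same node: 2 branches. Total: 5 + 2 = 7.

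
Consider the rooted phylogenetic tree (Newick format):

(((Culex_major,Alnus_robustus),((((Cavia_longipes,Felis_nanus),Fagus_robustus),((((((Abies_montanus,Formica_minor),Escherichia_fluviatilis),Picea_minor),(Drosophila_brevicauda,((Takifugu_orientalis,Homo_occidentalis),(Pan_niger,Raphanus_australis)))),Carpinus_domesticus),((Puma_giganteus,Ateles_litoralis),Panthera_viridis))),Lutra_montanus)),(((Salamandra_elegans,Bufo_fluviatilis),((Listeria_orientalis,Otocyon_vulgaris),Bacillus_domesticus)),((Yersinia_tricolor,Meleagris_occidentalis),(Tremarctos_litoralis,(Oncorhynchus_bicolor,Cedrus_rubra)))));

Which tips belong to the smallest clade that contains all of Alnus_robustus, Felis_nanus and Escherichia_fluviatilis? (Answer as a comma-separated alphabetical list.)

Abies_montanus, Alnus_robustus, Ateles_litoralis, Carpinus_domesticus, Cavia_longipes, Culex_major, Drosophila_brevicauda, Escherichia_fluviatilis, Fagus_robustus, Felis_nanus, Formica_minor, Homo_occidentalis, Lutra_montanus, Pan_niger, Panthera_viridis, Picea_minor, Puma_giganteus, Raphanus_australis, Takifugu_orientalis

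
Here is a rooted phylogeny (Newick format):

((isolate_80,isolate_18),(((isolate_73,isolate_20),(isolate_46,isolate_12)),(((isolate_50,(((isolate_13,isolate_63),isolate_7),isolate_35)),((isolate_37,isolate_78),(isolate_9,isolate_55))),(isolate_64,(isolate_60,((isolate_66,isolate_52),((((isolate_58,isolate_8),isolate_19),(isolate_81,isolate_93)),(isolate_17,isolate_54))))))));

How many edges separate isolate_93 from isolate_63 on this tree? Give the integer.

The MRCA of isolate_93 and isolate_63 is the node subtending (((isolate_50,(((isolate_13,isolate_63),isolate_7),isolate_35)),((isolate_37,isolate_78),(isolate_9,isolate_55))),(isolate_64,(isolate_60,((isolate_66,isolate_52),((((isolate_58,isolate_8),isolate_19),(isolate_81,isolate_93)),(isolate_17,isolate_54)))))).
From isolate_93 up to that node: 7 branches. From isolate_63 up to the same node: 6 branches. Total: 7 + 6 = 13.

13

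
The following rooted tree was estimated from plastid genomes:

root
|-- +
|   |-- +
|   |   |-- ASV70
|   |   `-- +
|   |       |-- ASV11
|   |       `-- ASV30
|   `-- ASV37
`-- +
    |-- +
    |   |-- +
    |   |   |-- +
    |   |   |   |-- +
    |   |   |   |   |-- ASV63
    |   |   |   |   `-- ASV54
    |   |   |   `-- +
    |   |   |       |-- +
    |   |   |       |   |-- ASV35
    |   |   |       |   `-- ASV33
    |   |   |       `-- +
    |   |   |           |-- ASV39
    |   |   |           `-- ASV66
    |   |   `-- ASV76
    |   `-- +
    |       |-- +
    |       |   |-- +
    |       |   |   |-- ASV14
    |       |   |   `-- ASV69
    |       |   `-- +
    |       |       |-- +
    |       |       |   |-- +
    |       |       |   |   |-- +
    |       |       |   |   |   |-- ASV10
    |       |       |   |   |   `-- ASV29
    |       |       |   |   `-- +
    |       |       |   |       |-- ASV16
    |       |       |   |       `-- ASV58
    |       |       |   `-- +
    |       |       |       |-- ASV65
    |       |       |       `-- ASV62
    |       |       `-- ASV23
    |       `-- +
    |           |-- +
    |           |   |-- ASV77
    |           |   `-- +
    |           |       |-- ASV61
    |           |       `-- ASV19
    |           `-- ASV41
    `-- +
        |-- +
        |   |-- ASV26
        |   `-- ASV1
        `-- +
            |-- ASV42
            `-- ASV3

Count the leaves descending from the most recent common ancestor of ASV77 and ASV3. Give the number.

24

The MRCA of ASV77 and ASV3 is the node subtending (((((ASV63,ASV54),((ASV35,ASV33),(ASV39,ASV66))),ASV76),(((ASV14,ASV69),((((ASV10,ASV29),(ASV16,ASV58)),(ASV65,ASV62)),ASV23)),((ASV77,(ASV61,ASV19)),ASV41))),((ASV26,ASV1),(ASV42,ASV3))).
That clade contains 24 terminal taxa: ASV1, ASV10, ASV14, ASV16, ASV19, ASV23, ASV26, ASV29, ASV3, ASV33, ASV35, ASV39, ASV41, ASV42, ASV54, ASV58, ASV61, ASV62, ASV63, ASV65, ASV66, ASV69, ASV76, ASV77.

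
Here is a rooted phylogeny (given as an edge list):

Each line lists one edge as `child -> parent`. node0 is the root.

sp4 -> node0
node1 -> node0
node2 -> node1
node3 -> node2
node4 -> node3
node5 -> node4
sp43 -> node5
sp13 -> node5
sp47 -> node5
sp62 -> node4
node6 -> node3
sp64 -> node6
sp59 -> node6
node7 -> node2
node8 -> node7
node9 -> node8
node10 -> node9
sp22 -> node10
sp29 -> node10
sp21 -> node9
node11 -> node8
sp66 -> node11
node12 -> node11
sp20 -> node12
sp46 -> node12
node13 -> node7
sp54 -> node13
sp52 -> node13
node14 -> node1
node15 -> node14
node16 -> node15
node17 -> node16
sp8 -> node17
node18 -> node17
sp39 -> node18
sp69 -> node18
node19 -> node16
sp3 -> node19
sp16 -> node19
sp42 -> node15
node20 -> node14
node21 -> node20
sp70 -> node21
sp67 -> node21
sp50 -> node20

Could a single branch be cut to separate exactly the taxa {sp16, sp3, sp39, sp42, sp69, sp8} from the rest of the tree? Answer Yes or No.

The most recent common ancestor of these taxa subtends (((sp8,(sp39,sp69)),(sp3,sp16)),sp42).
That clade has exactly 6 tips — every listed taxon and nothing else — so the group is monophyletic.

Yes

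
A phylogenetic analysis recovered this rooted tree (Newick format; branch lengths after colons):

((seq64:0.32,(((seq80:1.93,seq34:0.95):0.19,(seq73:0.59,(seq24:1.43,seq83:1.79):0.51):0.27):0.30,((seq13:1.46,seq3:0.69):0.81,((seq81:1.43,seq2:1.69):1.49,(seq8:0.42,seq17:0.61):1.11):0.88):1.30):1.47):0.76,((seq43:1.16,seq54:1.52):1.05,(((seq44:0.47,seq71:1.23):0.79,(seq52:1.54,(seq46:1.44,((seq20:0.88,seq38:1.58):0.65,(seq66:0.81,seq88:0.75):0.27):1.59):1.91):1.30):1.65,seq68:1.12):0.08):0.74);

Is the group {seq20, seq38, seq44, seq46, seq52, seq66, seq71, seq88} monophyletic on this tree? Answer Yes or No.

Yes

The most recent common ancestor of these taxa subtends ((seq44,seq71),(seq52,(seq46,((seq20,seq38),(seq66,seq88))))).
That clade has exactly 8 tips — every listed taxon and nothing else — so the group is monophyletic.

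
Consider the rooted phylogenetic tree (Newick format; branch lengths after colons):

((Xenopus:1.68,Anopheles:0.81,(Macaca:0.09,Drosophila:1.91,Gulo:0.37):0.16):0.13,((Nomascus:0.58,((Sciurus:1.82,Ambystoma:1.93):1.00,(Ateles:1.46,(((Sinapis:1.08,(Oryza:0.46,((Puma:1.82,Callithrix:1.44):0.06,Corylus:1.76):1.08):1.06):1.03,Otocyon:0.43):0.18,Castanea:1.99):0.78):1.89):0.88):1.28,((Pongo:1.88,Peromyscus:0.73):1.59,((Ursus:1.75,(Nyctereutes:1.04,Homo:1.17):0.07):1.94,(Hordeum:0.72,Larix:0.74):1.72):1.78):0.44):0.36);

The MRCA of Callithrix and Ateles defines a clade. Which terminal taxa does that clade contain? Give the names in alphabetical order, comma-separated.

Ateles, Callithrix, Castanea, Corylus, Oryza, Otocyon, Puma, Sinapis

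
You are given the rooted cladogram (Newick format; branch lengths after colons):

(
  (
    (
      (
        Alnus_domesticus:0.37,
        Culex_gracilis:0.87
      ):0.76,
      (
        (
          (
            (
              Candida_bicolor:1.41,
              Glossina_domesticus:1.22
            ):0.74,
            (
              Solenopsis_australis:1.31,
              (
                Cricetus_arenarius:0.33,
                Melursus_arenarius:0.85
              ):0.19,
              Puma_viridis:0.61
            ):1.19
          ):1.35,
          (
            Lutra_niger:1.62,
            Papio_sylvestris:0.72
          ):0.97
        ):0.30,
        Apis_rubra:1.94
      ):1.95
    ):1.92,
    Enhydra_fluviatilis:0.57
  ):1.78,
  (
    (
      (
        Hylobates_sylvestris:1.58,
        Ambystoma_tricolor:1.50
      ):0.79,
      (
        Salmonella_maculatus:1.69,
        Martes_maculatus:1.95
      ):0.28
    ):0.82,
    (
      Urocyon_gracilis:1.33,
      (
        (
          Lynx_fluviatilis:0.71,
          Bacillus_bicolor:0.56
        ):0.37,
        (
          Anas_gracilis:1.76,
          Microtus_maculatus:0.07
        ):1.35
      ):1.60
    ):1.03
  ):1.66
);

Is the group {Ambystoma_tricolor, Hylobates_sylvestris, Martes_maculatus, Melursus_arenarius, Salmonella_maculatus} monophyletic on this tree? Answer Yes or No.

The MRCA of the listed taxa is the root, so the smallest clade containing them is the whole tree.
That clade also contains Alnus_domesticus, Anas_gracilis, Apis_rubra, Bacillus_bicolor, Candida_bicolor, Cricetus_arenarius, Culex_gracilis, Enhydra_fluviatilis, Glossina_domesticus, Lutra_niger, Lynx_fluviatilis, Microtus_maculatus, Papio_sylvestris, Puma_viridis, Solenopsis_australis, Urocyon_gracilis, which are not in the proposed group, so the group is not monophyletic.

No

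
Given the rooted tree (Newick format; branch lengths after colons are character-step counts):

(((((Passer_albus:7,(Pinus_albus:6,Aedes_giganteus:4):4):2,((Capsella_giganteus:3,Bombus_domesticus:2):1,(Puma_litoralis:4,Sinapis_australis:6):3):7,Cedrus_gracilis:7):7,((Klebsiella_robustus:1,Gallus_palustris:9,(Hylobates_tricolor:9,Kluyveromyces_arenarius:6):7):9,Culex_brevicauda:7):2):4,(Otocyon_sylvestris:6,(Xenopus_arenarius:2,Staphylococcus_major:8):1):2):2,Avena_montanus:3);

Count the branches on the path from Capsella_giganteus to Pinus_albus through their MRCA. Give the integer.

6

The MRCA of Capsella_giganteus and Pinus_albus is the node subtending ((Passer_albus,(Pinus_albus,Aedes_giganteus)),((Capsella_giganteus,Bombus_domesticus),(Puma_litoralis,Sinapis_australis)),Cedrus_gracilis).
From Capsella_giganteus up to that node: 3 branches. From Pinus_albus up to the same node: 3 branches. Total: 3 + 3 = 6.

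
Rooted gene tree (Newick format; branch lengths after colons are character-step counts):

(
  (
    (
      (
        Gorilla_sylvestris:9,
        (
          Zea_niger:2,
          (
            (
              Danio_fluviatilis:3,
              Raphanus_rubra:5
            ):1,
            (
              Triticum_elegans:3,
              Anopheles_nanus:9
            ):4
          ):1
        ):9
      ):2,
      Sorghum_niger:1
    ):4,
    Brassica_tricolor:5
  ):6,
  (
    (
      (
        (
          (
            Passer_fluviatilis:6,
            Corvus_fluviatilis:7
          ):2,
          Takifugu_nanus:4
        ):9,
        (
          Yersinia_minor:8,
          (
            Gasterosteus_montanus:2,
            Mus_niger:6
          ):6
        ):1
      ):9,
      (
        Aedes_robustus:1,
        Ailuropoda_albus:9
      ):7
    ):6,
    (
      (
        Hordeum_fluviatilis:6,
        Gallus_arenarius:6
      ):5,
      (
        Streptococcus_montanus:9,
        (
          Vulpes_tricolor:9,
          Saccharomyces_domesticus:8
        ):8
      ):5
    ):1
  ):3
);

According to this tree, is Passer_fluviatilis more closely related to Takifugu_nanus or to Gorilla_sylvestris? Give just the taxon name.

The MRCA of Passer_fluviatilis and Takifugu_nanus subtends ((Passer_fluviatilis,Corvus_fluviatilis),Takifugu_nanus) (3 taxa).
The MRCA of Passer_fluviatilis and Gorilla_sylvestris is the root, subtending the entire tree (21 taxa).
The first is nested inside the second, so Passer_fluviatilis shares a more recent common ancestor with Takifugu_nanus.

Takifugu_nanus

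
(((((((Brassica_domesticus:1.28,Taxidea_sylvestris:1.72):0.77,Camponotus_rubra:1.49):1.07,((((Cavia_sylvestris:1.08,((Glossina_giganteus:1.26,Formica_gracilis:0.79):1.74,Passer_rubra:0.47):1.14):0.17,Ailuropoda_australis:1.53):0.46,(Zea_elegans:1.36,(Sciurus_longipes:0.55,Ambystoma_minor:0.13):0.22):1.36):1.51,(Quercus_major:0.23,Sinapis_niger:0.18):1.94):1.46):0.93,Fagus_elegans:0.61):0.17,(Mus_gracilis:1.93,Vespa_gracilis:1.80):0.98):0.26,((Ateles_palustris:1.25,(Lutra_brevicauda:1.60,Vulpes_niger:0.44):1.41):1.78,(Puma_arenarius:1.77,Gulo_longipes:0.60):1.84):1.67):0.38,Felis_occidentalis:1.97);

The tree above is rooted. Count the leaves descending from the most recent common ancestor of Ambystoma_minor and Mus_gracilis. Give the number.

The MRCA of Ambystoma_minor and Mus_gracilis is the node subtending (((((Brassica_domesticus,Taxidea_sylvestris),Camponotus_rubra),((((Cavia_sylvestris,((Glossina_giganteus,Formica_gracilis),Passer_rubra)),Ailuropoda_australis),(Zea_elegans,(Sciurus_longipes,Ambystoma_minor))),(Quercus_major,Sinapis_niger))),Fagus_elegans),(Mus_gracilis,Vespa_gracilis)).
That clade contains 16 terminal taxa: Ailuropoda_australis, Ambystoma_minor, Brassica_domesticus, Camponotus_rubra, Cavia_sylvestris, Fagus_elegans, Formica_gracilis, Glossina_giganteus, Mus_gracilis, Passer_rubra, Quercus_major, Sciurus_longipes, Sinapis_niger, Taxidea_sylvestris, Vespa_gracilis, Zea_elegans.

16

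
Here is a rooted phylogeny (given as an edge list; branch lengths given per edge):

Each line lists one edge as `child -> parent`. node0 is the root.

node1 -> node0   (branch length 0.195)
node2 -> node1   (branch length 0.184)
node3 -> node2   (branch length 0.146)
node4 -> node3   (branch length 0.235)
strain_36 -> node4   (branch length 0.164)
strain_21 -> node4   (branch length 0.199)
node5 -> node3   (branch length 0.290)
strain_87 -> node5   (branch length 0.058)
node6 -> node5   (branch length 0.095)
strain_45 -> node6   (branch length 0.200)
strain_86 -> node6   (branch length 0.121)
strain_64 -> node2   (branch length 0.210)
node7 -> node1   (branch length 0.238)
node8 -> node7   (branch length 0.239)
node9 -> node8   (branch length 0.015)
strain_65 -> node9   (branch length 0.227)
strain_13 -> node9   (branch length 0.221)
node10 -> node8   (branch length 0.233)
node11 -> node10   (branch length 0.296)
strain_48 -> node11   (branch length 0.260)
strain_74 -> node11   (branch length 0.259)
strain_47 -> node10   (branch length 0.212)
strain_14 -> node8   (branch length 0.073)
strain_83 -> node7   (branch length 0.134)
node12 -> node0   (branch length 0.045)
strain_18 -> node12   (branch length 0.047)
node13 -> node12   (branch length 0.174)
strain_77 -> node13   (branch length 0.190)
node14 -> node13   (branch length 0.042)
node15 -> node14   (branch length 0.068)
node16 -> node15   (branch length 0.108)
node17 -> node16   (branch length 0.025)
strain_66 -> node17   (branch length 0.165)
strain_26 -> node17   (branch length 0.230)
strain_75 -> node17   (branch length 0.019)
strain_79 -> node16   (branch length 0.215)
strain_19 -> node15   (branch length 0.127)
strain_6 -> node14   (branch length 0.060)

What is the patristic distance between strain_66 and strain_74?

2.087

The path runs strain_66 → … → MRCA → … → strain_74; the MRCA is the root of the tree.
Branch lengths along that path: 0.165 + 0.025 + 0.108 + 0.068 + 0.042 + 0.174 + 0.045 + 0.195 + 0.238 + 0.239 + 0.233 + 0.296 + 0.259 = 2.087.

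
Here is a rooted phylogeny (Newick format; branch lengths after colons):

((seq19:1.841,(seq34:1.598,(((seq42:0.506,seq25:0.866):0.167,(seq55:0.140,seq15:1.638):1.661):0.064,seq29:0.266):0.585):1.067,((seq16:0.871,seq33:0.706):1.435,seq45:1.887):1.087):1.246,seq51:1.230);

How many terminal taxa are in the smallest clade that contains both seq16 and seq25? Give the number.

10

The MRCA of seq16 and seq25 is the node subtending (seq19,(seq34,(((seq42,seq25),(seq55,seq15)),seq29)),((seq16,seq33),seq45)).
That clade contains 10 terminal taxa: seq15, seq16, seq19, seq25, seq29, seq33, seq34, seq42, seq45, seq55.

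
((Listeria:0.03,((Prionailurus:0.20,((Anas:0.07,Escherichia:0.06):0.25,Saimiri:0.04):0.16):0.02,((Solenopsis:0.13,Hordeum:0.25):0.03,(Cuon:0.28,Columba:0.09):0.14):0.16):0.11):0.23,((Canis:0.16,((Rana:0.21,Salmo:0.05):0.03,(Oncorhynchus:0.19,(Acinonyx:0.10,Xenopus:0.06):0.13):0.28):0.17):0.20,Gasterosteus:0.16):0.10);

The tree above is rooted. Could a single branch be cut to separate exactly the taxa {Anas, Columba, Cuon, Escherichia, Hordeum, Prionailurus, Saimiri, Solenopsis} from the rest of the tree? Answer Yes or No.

Yes

The most recent common ancestor of these taxa subtends ((Prionailurus,((Anas,Escherichia),Saimiri)),((Solenopsis,Hordeum),(Cuon,Columba))).
That clade has exactly 8 tips — every listed taxon and nothing else — so the group is monophyletic.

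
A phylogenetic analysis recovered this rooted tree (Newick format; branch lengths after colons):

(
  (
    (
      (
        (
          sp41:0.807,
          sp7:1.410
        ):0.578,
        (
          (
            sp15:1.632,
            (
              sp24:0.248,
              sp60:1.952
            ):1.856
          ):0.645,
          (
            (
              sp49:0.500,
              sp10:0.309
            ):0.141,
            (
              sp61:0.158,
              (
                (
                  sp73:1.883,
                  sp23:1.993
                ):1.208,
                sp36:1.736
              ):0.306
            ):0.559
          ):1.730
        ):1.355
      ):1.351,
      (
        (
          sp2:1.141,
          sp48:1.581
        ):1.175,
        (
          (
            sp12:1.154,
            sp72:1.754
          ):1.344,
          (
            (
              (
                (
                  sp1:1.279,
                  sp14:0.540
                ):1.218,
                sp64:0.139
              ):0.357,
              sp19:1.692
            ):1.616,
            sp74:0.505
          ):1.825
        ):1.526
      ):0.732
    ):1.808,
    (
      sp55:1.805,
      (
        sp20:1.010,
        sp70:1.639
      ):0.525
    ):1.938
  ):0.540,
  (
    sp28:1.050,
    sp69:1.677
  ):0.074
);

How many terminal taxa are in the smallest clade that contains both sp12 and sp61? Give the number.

20

The MRCA of sp12 and sp61 is the node subtending (((sp41,sp7),((sp15,(sp24,sp60)),((sp49,sp10),(sp61,((sp73,sp23),sp36))))),((sp2,sp48),((sp12,sp72),((((sp1,sp14),sp64),sp19),sp74)))).
That clade contains 20 terminal taxa: sp1, sp10, sp12, sp14, sp15, sp19, sp2, sp23, sp24, sp36, sp41, sp48, sp49, sp60, sp61, sp64, sp7, sp72, sp73, sp74.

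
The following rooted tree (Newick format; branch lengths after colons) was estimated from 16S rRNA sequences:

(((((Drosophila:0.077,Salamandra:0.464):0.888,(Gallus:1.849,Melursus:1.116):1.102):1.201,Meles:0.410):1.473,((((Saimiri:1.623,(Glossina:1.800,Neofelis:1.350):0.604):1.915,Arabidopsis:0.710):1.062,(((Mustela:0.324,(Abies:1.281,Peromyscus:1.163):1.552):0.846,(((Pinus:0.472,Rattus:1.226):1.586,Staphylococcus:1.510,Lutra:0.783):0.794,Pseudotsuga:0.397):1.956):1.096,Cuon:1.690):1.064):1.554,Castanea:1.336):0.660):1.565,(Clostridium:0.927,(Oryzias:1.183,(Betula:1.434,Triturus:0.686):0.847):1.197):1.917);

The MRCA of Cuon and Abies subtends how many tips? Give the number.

9

The MRCA of Cuon and Abies is the node subtending (((Mustela,(Abies,Peromyscus)),(((Pinus,Rattus),Staphylococcus,Lutra),Pseudotsuga)),Cuon).
That clade contains 9 terminal taxa: Abies, Cuon, Lutra, Mustela, Peromyscus, Pinus, Pseudotsuga, Rattus, Staphylococcus.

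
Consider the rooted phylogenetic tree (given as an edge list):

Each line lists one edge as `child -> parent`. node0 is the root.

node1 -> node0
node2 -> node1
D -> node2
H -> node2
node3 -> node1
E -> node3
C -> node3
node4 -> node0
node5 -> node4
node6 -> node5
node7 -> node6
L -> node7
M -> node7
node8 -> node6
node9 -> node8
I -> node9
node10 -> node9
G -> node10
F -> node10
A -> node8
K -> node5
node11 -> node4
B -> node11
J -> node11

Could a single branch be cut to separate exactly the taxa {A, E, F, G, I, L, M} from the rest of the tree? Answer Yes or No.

The MRCA of the listed taxa is the root, so the smallest clade containing them is the whole tree.
That clade also contains B, C, D, H, J, K, which are not in the proposed group, so the group is not monophyletic.

No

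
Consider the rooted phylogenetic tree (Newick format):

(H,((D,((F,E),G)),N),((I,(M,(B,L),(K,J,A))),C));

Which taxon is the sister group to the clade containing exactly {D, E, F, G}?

N

The clade containing exactly {D, E, F, G} attaches to the tree at the node subtending ((D,((F,E),G)),N).
The other lineage descending from that same node — the sister group — is the single tip N.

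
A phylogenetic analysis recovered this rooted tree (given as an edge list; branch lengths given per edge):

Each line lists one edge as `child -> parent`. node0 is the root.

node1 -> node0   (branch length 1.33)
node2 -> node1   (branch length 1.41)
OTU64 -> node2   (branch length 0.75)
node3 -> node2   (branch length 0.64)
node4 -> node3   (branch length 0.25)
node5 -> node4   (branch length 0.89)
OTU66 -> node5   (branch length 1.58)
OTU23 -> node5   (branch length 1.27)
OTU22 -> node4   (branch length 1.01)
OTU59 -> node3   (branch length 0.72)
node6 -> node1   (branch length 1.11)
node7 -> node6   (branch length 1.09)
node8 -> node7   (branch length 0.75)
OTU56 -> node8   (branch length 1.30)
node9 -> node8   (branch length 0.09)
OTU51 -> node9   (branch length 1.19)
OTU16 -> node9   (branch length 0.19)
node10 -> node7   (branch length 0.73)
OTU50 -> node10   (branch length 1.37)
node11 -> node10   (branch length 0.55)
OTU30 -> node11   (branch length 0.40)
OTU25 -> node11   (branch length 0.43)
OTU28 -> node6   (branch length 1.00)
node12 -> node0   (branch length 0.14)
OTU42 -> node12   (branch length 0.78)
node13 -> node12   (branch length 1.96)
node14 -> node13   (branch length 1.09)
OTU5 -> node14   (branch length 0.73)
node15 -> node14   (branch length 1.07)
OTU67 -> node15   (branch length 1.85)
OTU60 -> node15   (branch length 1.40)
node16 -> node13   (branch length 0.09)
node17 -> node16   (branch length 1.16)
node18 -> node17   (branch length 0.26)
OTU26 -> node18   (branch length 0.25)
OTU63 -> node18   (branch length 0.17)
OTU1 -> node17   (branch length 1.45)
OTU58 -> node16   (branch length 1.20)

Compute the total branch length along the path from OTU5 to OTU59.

The path runs OTU5 → … → MRCA → … → OTU59; the MRCA is the root of the tree.
Branch lengths along that path: 0.73 + 1.09 + 1.96 + 0.14 + 1.33 + 1.41 + 0.64 + 0.72 = 8.02.

8.02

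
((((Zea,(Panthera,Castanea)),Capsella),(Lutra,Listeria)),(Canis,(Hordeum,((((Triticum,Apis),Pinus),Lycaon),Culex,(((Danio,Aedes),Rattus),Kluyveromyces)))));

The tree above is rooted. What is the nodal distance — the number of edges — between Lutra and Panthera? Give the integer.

6

The MRCA of Lutra and Panthera is the node subtending (((Zea,(Panthera,Castanea)),Capsella),(Lutra,Listeria)).
From Lutra up to that node: 2 branches. From Panthera up to the same node: 4 branches. Total: 2 + 4 = 6.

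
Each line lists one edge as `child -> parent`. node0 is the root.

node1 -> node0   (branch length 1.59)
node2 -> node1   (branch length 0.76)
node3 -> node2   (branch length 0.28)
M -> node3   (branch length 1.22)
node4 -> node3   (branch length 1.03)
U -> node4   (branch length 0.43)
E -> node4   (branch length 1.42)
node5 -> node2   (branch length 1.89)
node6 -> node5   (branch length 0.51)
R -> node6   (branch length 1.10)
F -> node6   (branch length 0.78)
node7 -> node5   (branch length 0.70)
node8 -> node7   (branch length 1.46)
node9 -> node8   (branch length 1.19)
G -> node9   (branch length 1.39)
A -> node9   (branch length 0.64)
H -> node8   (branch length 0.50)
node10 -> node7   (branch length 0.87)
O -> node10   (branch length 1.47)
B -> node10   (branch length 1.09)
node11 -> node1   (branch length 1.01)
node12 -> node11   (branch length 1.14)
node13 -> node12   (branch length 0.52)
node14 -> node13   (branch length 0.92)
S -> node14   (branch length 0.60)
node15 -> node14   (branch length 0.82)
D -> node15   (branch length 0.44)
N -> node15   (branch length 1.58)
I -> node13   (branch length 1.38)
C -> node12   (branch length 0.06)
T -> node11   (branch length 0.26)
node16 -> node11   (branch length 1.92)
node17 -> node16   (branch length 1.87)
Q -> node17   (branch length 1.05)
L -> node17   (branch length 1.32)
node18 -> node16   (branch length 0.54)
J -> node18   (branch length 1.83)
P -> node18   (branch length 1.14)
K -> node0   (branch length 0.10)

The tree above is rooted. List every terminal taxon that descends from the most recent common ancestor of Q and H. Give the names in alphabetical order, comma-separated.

A, B, C, D, E, F, G, H, I, J, L, M, N, O, P, Q, R, S, T, U

Tracing Q: it sits inside (Q,L).
Tracing H: it sits inside ((G,A),H).
The smallest clade enclosing both is (((M,(U,E)),((R,F),(((G,A),H),(O,B)))),((((S,(D,N)),I),C),T,((Q,L),(J,P)))); the answer is its 20 terminal taxa in alphabetical order.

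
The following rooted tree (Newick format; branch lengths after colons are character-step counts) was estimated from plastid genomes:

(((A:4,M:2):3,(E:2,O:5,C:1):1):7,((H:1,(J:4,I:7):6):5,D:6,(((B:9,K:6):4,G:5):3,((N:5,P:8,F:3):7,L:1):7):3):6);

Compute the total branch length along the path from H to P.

31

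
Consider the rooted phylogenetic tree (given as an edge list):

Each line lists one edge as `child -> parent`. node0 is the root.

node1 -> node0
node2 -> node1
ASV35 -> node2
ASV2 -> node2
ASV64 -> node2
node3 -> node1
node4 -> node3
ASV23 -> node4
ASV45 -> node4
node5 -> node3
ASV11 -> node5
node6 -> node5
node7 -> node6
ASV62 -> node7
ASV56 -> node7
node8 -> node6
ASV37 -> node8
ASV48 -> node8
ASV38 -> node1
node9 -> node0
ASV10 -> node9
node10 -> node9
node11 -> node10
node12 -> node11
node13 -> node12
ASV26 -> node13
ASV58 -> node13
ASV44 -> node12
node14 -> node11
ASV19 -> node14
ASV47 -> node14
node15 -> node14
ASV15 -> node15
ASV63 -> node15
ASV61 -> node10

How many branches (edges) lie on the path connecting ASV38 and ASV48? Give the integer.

6

The MRCA of ASV38 and ASV48 is the node subtending ((ASV35,ASV2,ASV64),((ASV23,ASV45),(ASV11,((ASV62,ASV56),(ASV37,ASV48)))),ASV38).
From ASV38 up to that node: 1 branch. From ASV48 up to the same node: 5 branches. Total: 1 + 5 = 6.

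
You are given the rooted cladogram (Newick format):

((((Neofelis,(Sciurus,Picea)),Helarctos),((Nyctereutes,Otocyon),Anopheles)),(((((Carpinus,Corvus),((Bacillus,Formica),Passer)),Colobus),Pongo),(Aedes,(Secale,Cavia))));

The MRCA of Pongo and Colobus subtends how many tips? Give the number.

The MRCA of Pongo and Colobus is the node subtending ((((Carpinus,Corvus),((Bacillus,Formica),Passer)),Colobus),Pongo).
That clade contains 7 terminal taxa: Bacillus, Carpinus, Colobus, Corvus, Formica, Passer, Pongo.

7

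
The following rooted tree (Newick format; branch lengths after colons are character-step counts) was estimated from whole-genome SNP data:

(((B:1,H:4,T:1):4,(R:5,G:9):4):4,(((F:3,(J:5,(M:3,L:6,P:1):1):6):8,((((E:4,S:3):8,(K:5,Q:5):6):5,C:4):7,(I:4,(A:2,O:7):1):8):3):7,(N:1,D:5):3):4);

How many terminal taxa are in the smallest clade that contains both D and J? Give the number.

15

The MRCA of D and J is the node subtending (((F,(J,(M,L,P))),((((E,S),(K,Q)),C),(I,(A,O)))),(N,D)).
That clade contains 15 terminal taxa: A, C, D, E, F, I, J, K, L, M, N, O, P, Q, S.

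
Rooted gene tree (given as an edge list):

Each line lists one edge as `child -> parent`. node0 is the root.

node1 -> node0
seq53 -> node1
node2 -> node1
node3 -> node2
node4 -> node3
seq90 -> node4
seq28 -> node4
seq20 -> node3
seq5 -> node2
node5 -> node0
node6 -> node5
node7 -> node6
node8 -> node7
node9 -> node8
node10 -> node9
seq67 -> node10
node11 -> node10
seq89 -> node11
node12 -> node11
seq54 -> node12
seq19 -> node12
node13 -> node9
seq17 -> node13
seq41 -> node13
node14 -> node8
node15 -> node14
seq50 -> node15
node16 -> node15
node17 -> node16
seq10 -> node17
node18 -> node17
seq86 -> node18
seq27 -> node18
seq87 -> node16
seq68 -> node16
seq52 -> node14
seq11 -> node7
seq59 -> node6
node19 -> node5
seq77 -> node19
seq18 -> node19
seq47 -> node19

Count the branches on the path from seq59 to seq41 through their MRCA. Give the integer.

6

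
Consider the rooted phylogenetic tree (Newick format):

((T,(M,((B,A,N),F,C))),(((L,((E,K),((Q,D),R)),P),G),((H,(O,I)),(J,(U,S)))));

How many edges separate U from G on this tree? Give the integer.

6

The MRCA of U and G is the node subtending (((L,((E,K),((Q,D),R)),P),G),((H,(O,I)),(J,(U,S)))).
From U up to that node: 4 branches. From G up to the same node: 2 branches. Total: 4 + 2 = 6.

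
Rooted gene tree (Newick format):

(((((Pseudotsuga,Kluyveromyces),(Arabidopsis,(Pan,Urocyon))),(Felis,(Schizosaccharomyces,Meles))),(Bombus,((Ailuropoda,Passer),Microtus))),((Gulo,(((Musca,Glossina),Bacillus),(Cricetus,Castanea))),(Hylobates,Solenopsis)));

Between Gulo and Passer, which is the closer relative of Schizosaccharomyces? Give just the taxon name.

Passer

The MRCA of Schizosaccharomyces and Passer subtends ((((Pseudotsuga,Kluyveromyces),(Arabidopsis,(Pan,Urocyon))),(Felis,(Schizosaccharomyces,Meles))),(Bombus,((Ailuropoda,Passer),Microtus))) (12 taxa).
The MRCA of Schizosaccharomyces and Gulo is the root, subtending the entire tree (20 taxa).
The first is nested inside the second, so Schizosaccharomyces shares a more recent common ancestor with Passer.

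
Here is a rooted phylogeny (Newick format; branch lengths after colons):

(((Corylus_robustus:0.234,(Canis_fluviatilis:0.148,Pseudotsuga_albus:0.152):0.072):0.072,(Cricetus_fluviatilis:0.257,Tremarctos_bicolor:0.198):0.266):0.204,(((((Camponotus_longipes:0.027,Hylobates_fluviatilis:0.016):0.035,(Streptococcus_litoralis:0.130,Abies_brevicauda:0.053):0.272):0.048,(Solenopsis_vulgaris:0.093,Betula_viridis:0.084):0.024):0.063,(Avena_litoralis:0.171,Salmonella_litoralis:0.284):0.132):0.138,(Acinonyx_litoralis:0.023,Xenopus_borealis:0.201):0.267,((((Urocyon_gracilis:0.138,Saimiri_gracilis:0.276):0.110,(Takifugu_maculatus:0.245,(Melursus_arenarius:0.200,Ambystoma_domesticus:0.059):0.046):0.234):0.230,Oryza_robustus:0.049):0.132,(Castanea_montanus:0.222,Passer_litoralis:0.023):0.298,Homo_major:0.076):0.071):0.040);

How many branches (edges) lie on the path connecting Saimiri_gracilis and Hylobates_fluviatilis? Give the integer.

10

The MRCA of Saimiri_gracilis and Hylobates_fluviatilis is the node subtending (((((Camponotus_longipes,Hylobates_fluviatilis),(Streptococcus_litoralis,Abies_brevicauda)),(Solenopsis_vulgaris,Betula_viridis)),(Avena_litoralis,Salmonella_litoralis)),(Acinonyx_litoralis,Xenopus_borealis),((((Urocyon_gracilis,Saimiri_gracilis),(Takifugu_maculatus,(Melursus_arenarius,Ambystoma_domesticus))),Oryza_robustus),(Castanea_montanus,Passer_litoralis),Homo_major)).
From Saimiri_gracilis up to that node: 5 branches. From Hylobates_fluviatilis up to the same node: 5 branches. Total: 5 + 5 = 10.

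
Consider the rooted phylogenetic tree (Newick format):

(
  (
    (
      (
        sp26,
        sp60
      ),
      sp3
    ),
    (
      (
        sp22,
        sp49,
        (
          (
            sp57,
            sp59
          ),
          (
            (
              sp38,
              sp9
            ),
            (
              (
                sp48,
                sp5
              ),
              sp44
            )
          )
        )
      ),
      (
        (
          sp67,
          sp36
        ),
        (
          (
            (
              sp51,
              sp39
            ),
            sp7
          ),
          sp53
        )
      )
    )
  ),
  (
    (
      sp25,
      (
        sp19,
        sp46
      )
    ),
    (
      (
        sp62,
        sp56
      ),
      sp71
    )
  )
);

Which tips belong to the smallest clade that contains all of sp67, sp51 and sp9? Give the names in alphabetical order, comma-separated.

Tracing sp67: it sits inside (sp67,sp36).
Tracing sp51: it sits inside (sp51,sp39).
Tracing sp9: it sits inside (sp38,sp9).
The smallest clade enclosing all 3 is ((sp22,sp49,((sp57,sp59),((sp38,sp9),((sp48,sp5),sp44)))),((sp67,sp36),(((sp51,sp39),sp7),sp53))); the answer is its 15 terminal taxa in alphabetical order.

sp22, sp36, sp38, sp39, sp44, sp48, sp49, sp5, sp51, sp53, sp57, sp59, sp67, sp7, sp9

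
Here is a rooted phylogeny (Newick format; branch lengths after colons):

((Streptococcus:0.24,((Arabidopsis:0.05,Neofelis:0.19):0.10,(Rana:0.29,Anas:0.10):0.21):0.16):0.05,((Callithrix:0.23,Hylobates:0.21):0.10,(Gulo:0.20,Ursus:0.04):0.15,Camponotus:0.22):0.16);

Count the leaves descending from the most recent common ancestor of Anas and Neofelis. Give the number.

4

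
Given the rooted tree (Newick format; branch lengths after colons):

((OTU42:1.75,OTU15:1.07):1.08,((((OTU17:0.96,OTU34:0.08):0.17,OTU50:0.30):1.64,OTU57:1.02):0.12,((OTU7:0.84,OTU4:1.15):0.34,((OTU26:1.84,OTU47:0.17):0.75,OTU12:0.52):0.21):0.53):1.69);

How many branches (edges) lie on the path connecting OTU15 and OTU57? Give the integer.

5

The MRCA of OTU15 and OTU57 is the root of the tree.
From OTU15 up to that node: 2 branches. From OTU57 up to the same node: 3 branches. Total: 2 + 3 = 5.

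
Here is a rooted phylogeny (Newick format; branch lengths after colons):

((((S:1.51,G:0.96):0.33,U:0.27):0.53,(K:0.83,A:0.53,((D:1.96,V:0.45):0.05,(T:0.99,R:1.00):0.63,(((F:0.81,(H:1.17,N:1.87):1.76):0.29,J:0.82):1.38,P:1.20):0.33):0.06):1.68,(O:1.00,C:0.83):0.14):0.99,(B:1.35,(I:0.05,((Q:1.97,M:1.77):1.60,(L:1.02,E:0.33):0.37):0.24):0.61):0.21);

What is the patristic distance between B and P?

The path runs B → … → MRCA → … → P; the MRCA is the root of the tree.
Branch lengths along that path: 1.35 + 0.21 + 0.99 + 1.68 + 0.06 + 0.33 + 1.20 = 5.82.

5.82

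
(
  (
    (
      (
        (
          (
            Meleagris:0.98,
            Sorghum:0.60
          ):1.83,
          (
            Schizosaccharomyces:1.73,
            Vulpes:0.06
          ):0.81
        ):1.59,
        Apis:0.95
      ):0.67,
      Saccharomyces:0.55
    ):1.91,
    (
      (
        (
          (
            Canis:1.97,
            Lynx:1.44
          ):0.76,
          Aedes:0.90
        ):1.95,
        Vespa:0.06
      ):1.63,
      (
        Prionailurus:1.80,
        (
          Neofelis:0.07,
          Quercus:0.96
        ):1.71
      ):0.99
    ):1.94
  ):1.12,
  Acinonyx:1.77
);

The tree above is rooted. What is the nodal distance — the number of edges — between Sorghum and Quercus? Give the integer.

9

The MRCA of Sorghum and Quercus is the node subtending (((((Meleagris,Sorghum),(Schizosaccharomyces,Vulpes)),Apis),Saccharomyces),((((Canis,Lynx),Aedes),Vespa),(Prionailurus,(Neofelis,Quercus)))).
From Sorghum up to that node: 5 branches. From Quercus up to the same node: 4 branches. Total: 5 + 4 = 9.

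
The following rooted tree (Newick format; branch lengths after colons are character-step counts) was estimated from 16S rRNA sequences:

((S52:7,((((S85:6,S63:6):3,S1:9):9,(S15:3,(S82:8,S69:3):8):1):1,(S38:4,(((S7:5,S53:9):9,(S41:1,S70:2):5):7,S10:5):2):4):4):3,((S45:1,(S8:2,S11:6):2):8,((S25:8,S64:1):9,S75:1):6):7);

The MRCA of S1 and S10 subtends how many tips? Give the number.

The MRCA of S1 and S10 is the node subtending ((((S85,S63),S1),(S15,(S82,S69))),(S38,(((S7,S53),(S41,S70)),S10))).
That clade contains 12 terminal taxa: S1, S10, S15, S38, S41, S53, S63, S69, S7, S70, S82, S85.

12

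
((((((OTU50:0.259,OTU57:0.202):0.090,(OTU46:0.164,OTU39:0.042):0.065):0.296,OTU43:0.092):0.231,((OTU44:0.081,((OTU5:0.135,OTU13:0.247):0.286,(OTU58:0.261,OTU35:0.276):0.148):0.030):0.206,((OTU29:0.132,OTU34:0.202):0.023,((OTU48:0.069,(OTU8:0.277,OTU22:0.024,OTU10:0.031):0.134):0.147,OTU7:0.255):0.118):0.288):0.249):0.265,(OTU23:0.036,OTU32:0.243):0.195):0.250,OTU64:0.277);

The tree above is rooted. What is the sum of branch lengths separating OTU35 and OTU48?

The path runs OTU35 → … → MRCA → … → OTU48; the MRCA is the node subtending ((OTU44,((OTU5,OTU13),(OTU58,OTU35))),((OTU29,OTU34),((OTU48,(OTU8,OTU22,OTU10)),OTU7))).
Branch lengths along that path: 0.276 + 0.148 + 0.030 + 0.206 + 0.288 + 0.118 + 0.147 + 0.069 = 1.282.

1.282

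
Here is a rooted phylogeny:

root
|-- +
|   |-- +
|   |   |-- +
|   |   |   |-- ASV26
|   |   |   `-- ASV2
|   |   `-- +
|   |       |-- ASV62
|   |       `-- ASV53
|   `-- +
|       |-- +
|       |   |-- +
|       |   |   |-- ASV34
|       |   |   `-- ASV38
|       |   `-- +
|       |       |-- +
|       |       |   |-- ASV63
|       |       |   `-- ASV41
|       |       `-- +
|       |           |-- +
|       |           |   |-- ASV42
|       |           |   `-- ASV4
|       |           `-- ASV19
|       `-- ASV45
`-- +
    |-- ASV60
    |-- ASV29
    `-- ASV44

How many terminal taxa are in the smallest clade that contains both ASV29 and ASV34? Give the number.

The MRCA of ASV29 and ASV34 is the root, so the clade is the entire tree.
That clade contains 15 terminal taxa: ASV19, ASV2, ASV26, ASV29, ASV34, ASV38, ASV4, ASV41, ASV42, ASV44, ASV45, ASV53, ASV60, ASV62, ASV63.

15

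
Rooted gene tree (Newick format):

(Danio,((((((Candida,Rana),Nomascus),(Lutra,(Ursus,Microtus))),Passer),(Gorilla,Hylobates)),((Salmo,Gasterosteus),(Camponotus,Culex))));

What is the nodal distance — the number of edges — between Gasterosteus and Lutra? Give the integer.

8

The MRCA of Gasterosteus and Lutra is the node subtending ((((((Candida,Rana),Nomascus),(Lutra,(Ursus,Microtus))),Passer),(Gorilla,Hylobates)),((Salmo,Gasterosteus),(Camponotus,Culex))).
From Gasterosteus up to that node: 3 branches. From Lutra up to the same node: 5 branches. Total: 3 + 5 = 8.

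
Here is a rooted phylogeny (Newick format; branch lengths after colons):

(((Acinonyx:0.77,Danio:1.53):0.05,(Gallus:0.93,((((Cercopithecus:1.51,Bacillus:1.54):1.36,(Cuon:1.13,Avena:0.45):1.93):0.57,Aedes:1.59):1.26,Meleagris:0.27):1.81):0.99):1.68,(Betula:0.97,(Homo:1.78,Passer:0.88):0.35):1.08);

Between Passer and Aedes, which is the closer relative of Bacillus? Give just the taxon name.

Aedes

The MRCA of Bacillus and Aedes subtends (((Cercopithecus,Bacillus),(Cuon,Avena)),Aedes) (5 taxa).
The MRCA of Bacillus and Passer is the root, subtending the entire tree (12 taxa).
The first is nested inside the second, so Bacillus shares a more recent common ancestor with Aedes.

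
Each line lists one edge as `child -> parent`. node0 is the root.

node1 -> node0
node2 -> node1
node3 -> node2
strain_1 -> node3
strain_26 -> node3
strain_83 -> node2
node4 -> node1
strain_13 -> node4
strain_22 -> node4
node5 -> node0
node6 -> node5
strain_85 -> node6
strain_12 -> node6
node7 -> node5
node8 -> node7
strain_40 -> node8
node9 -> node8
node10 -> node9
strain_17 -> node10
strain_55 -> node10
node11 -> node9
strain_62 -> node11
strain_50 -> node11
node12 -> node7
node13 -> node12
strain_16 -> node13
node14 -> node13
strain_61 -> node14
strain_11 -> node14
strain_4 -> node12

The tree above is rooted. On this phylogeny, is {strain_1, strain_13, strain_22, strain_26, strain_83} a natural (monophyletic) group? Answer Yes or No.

Yes

The most recent common ancestor of these taxa subtends (((strain_1,strain_26),strain_83),(strain_13,strain_22)).
That clade has exactly 5 tips — every listed taxon and nothing else — so the group is monophyletic.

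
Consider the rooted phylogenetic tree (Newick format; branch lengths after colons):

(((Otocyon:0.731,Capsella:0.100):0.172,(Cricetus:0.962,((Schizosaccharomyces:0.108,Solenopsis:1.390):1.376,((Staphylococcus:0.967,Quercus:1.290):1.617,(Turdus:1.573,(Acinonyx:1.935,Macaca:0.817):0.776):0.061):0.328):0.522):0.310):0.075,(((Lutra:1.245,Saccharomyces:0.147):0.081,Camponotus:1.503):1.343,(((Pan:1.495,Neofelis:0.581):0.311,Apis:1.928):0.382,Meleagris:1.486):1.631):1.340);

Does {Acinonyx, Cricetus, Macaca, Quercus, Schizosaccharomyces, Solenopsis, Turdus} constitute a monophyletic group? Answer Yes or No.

The MRCA of the listed taxa subtends (Cricetus,((Schizosaccharomyces,Solenopsis),((Staphylococcus,Quercus),(Turdus,(Acinonyx,Macaca))))).
That clade also contains Staphylococcus, which is not in the proposed group, so the group is not monophyletic.

No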